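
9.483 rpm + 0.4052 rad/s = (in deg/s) 80.11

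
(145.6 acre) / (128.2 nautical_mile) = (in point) 7035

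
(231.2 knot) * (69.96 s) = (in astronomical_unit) 5.562e-08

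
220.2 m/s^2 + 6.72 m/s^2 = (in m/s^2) 226.9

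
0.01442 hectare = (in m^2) 144.2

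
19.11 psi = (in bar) 1.318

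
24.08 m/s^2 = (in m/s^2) 24.08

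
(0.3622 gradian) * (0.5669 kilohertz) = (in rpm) 30.8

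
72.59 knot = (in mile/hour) 83.54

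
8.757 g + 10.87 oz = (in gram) 316.9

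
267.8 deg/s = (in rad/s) 4.674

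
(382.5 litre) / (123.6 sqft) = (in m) 0.03331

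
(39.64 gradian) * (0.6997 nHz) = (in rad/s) 4.357e-10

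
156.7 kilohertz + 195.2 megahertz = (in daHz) 1.954e+07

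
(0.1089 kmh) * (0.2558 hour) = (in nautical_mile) 0.01504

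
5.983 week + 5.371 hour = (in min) 6.063e+04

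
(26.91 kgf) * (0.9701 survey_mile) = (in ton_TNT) 9.847e-05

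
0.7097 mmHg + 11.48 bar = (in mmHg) 8611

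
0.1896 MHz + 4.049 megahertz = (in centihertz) 4.239e+08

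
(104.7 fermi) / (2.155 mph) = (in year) 3.446e-21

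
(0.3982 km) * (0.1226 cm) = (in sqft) 5.255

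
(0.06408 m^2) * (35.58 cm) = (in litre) 22.8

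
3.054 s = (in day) 3.535e-05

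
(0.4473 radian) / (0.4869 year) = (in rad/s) 2.913e-08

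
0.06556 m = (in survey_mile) 4.074e-05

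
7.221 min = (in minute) 7.221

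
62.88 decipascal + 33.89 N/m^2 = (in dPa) 401.8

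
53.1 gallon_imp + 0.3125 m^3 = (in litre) 553.9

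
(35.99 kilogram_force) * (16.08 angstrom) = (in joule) 5.675e-07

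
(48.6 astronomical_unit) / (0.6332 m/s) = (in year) 3.641e+05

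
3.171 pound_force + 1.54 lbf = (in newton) 20.96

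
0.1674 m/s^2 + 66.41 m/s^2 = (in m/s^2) 66.58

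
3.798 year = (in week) 198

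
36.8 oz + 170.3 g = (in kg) 1.214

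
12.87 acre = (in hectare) 5.208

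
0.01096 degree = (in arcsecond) 39.46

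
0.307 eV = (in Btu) 4.662e-23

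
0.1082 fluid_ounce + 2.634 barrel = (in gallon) 110.6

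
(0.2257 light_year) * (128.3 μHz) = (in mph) 6.128e+11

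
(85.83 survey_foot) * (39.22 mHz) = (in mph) 2.295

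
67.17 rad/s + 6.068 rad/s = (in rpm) 699.4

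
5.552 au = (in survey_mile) 5.161e+08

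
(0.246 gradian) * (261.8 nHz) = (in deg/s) 5.796e-08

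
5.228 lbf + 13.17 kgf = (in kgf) 15.54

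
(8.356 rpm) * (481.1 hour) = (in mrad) 1.516e+09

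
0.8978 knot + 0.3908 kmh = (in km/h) 2.054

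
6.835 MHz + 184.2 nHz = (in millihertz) 6.835e+09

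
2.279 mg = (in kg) 2.279e-06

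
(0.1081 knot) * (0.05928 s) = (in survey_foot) 0.01082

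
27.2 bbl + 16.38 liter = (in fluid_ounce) 1.468e+05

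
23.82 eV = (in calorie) 9.121e-19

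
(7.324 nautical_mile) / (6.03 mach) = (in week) 1.092e-05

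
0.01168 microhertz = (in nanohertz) 11.68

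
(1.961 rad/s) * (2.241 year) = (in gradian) 8.823e+09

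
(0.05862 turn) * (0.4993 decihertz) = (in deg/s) 1.054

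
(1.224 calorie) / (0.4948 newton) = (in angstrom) 1.035e+11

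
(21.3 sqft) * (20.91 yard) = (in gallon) 9995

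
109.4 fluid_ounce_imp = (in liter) 3.108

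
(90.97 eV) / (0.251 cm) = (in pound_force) 1.305e-15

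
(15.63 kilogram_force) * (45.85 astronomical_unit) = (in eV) 6.562e+33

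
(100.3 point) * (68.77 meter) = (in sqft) 26.19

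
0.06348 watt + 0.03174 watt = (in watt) 0.09522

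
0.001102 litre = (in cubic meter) 1.102e-06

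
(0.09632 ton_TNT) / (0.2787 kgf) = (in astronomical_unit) 0.0009857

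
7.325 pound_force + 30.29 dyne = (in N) 32.58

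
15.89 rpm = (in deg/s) 95.34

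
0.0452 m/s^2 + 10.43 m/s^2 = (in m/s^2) 10.48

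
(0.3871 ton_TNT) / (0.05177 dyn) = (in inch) 1.232e+17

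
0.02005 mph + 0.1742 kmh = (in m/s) 0.05735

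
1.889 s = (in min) 0.03148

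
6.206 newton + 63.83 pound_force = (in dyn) 2.901e+07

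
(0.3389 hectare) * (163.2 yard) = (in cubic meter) 5.057e+05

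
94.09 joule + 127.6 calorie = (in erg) 6.28e+09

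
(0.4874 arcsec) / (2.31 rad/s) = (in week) 1.691e-12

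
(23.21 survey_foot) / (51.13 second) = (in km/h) 0.4981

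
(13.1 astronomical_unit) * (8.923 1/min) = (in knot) 5.665e+11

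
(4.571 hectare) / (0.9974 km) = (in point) 1.299e+05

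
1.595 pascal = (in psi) 0.0002313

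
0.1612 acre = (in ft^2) 7022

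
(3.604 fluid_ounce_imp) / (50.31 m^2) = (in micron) 2.035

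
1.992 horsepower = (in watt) 1485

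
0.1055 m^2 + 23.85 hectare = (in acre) 58.93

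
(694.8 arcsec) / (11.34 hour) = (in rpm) 7.879e-07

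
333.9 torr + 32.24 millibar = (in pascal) 4.774e+04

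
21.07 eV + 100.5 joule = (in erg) 1.005e+09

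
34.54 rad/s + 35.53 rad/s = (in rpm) 669.1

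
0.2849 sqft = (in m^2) 0.02647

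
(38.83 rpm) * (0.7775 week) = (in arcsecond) 3.944e+11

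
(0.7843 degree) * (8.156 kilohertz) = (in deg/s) 6397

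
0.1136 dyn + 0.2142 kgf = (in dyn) 2.101e+05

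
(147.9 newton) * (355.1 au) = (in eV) 4.904e+34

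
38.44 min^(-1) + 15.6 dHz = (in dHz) 22.01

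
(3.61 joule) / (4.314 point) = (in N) 2372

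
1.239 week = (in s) 7.493e+05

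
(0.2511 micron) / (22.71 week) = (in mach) 5.369e-17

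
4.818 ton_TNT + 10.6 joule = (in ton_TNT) 4.818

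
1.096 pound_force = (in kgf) 0.4971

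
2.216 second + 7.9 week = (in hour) 1327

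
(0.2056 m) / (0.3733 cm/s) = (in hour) 0.0153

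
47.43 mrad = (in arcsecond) 9783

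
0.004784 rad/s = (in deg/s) 0.2741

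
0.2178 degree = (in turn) 0.000605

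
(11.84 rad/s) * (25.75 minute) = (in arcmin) 6.289e+07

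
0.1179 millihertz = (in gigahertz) 1.179e-13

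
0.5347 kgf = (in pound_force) 1.179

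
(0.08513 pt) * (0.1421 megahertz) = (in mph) 9.546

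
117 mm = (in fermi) 1.17e+14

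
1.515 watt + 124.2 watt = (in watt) 125.7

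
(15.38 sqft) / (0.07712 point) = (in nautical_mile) 28.36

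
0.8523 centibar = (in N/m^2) 852.3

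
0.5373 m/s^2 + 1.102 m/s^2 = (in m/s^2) 1.639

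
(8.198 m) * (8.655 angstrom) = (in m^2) 7.095e-09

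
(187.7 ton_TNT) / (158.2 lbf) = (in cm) 1.116e+11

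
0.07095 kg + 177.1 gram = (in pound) 0.5469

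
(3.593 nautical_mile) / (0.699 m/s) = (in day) 0.1102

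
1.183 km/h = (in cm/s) 32.86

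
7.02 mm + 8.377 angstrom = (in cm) 0.702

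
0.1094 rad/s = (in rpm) 1.045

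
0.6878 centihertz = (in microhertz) 6878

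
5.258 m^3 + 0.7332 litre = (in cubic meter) 5.259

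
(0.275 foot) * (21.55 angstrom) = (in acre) 4.464e-14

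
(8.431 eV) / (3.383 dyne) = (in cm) 3.993e-12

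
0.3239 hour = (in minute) 19.43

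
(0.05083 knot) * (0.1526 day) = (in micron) 3.448e+08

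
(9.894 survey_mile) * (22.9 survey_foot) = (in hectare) 11.11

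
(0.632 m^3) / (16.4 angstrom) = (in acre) 9.523e+04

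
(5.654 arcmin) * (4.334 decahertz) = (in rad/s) 0.07128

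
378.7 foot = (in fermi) 1.154e+17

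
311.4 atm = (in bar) 315.5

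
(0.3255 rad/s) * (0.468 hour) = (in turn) 87.28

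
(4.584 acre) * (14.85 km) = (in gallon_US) 7.277e+10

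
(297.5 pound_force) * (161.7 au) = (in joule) 3.201e+16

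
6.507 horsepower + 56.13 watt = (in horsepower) 6.582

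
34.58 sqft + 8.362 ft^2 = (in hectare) 0.0003989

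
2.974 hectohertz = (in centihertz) 2.974e+04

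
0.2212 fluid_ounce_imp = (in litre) 0.006285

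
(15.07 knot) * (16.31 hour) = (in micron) 4.552e+11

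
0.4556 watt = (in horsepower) 0.000611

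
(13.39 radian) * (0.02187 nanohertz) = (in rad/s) 2.928e-10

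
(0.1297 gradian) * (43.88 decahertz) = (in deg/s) 51.22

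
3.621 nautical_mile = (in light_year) 7.088e-13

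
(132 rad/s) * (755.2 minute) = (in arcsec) 1.234e+12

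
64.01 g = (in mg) 6.401e+04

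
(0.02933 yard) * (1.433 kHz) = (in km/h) 138.4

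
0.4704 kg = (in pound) 1.037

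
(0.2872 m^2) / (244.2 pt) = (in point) 9450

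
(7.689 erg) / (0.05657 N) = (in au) 9.086e-17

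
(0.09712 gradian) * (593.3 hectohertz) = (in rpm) 864.3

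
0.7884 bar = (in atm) 0.7781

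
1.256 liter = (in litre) 1.256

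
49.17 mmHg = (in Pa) 6555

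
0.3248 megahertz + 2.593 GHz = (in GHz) 2.593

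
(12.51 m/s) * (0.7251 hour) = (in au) 2.183e-07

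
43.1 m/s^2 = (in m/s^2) 43.1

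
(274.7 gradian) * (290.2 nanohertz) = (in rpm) 1.196e-05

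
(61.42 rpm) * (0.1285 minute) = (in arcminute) 1.705e+05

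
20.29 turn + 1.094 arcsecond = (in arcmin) 4.383e+05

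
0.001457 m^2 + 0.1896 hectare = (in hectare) 0.1896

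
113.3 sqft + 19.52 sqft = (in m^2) 12.34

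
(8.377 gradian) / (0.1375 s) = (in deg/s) 54.83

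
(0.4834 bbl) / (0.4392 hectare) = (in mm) 0.0175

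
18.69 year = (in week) 974.5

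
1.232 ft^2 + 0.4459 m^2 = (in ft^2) 6.032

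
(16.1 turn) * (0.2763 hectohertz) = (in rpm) 2.669e+04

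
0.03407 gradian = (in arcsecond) 110.4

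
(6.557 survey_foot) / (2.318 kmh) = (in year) 9.842e-08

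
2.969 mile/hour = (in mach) 0.003898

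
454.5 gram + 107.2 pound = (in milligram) 4.908e+07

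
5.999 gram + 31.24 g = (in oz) 1.314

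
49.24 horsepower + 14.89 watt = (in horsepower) 49.26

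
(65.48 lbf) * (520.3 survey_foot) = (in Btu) 43.78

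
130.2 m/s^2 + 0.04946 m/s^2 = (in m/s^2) 130.2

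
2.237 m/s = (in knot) 4.348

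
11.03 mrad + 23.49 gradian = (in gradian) 24.19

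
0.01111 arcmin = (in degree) 0.0001852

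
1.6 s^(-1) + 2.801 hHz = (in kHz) 0.2817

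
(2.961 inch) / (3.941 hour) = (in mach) 1.557e-08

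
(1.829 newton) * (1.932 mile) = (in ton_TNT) 1.359e-06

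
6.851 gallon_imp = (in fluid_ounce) 1053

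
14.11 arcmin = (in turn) 0.0006532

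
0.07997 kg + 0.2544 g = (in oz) 2.83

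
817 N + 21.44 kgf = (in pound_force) 230.9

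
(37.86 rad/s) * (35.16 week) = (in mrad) 8.051e+11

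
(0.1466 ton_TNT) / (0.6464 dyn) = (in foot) 3.113e+14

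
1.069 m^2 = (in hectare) 0.0001069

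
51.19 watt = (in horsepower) 0.06865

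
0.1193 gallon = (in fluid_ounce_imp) 15.89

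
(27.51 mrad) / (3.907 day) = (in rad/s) 8.15e-08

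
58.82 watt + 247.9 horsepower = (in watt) 1.849e+05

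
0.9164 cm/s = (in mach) 2.691e-05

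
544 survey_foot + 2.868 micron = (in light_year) 1.753e-14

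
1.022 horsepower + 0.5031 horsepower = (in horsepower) 1.525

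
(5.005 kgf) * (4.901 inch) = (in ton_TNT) 1.46e-09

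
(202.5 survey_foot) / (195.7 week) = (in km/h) 1.877e-06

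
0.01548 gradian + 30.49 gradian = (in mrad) 479.2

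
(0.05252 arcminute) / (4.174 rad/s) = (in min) 6.1e-08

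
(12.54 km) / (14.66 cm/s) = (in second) 8.554e+04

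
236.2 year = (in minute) 1.241e+08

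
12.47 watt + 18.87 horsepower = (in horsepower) 18.89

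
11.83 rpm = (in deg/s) 70.98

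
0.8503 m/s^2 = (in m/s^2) 0.8503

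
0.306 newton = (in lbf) 0.06879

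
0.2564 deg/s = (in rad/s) 0.004475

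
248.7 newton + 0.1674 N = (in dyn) 2.489e+07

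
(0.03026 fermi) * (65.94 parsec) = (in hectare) 0.006157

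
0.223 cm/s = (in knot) 0.004335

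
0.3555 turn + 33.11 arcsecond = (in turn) 0.3555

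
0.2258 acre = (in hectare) 0.09138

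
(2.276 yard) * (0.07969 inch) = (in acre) 1.041e-06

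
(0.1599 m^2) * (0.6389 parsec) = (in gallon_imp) 6.934e+17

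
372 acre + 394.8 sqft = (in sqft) 1.62e+07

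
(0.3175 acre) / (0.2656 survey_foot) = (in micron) 1.587e+10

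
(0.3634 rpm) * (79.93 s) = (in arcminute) 1.046e+04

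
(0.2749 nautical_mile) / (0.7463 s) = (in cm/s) 6.822e+04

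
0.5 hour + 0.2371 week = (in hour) 40.33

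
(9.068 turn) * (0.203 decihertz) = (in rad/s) 1.157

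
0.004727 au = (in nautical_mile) 3.818e+05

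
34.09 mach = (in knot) 2.256e+04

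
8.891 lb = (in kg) 4.033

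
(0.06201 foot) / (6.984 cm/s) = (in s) 0.2706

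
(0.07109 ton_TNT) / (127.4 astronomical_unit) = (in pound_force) 3.508e-06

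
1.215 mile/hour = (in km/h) 1.955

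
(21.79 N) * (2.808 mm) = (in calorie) 0.01462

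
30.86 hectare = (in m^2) 3.086e+05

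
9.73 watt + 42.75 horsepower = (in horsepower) 42.76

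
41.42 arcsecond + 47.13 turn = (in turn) 47.13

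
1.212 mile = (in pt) 5.529e+06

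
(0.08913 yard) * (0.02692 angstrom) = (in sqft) 2.362e-12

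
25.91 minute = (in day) 0.01799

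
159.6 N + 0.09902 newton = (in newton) 159.7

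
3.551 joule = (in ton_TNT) 8.487e-10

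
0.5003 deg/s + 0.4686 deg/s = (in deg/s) 0.9689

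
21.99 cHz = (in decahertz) 0.02199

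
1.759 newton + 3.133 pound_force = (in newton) 15.7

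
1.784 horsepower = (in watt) 1330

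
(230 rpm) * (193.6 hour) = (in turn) 2.672e+06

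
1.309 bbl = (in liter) 208.1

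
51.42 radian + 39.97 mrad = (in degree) 2948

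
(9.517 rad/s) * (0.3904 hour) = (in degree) 7.664e+05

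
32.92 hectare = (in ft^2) 3.543e+06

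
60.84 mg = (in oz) 0.002146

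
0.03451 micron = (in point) 9.782e-05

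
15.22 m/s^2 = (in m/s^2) 15.22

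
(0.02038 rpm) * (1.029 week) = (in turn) 211.4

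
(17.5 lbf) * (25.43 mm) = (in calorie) 0.4731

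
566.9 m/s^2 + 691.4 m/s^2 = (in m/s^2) 1258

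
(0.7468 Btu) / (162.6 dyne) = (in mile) 301.1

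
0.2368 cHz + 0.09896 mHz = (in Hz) 0.002467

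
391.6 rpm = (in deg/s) 2350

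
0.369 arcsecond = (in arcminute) 0.00615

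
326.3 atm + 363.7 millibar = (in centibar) 3.31e+04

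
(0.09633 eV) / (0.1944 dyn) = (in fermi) 7.939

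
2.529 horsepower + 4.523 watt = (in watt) 1890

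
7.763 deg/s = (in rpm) 1.294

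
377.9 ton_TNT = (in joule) 1.581e+12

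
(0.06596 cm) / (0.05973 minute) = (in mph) 0.0004117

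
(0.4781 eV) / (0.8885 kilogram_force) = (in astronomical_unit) 5.877e-32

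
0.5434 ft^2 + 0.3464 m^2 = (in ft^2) 4.272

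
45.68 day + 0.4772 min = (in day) 45.68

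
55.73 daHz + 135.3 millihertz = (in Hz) 557.4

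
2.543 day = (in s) 2.197e+05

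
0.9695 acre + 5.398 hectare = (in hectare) 5.79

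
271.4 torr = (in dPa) 3.618e+05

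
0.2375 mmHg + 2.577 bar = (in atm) 2.544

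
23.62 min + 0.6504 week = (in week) 0.6527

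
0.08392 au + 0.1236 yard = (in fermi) 1.255e+25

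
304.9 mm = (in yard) 0.3334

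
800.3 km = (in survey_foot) 2.626e+06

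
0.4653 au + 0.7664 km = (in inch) 2.74e+12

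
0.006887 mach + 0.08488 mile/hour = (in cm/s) 238.3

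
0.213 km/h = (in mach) 0.0001738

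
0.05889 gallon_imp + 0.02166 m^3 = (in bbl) 0.1379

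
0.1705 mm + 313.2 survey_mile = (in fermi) 5.04e+20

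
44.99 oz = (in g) 1275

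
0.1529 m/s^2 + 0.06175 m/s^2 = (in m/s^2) 0.2147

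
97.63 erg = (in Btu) 9.254e-09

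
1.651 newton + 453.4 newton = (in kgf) 46.4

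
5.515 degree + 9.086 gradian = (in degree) 13.69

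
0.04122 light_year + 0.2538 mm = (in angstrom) 3.9e+24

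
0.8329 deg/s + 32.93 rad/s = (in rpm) 314.6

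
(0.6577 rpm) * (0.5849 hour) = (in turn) 23.08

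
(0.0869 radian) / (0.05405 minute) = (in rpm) 0.2559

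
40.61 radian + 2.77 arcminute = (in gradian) 2585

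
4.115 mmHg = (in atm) 0.005414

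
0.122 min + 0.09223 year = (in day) 33.66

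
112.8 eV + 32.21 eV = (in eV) 145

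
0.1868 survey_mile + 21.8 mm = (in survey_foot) 986.4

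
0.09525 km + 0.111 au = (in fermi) 1.661e+25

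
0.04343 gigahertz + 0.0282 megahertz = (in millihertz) 4.346e+10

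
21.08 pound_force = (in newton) 93.77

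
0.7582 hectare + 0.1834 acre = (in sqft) 8.96e+04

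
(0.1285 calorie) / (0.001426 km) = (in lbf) 0.08476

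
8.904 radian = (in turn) 1.417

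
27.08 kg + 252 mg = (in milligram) 2.708e+07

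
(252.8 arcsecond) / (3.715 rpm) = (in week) 5.209e-09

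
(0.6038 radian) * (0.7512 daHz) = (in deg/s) 259.9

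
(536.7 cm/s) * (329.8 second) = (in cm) 1.77e+05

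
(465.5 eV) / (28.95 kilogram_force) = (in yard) 2.873e-19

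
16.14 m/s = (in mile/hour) 36.1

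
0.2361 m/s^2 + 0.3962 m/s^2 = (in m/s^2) 0.6323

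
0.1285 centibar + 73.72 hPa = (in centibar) 7.5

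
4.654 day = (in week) 0.6649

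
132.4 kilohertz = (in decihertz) 1.324e+06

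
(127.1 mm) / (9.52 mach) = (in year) 1.243e-12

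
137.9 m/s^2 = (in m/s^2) 137.9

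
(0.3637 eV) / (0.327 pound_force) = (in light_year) 4.234e-36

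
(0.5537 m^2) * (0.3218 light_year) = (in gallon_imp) 3.708e+17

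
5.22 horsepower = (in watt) 3893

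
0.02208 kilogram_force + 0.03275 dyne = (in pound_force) 0.04868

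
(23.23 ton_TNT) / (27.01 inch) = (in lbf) 3.185e+10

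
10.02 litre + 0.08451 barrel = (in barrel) 0.1475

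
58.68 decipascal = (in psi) 0.0008511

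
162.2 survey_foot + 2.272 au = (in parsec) 1.101e-05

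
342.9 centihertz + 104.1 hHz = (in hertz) 1.041e+04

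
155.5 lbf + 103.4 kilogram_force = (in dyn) 1.706e+08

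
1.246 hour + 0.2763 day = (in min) 472.6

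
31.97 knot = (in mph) 36.79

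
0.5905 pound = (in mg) 2.678e+05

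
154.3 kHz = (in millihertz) 1.543e+08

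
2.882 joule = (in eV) 1.799e+19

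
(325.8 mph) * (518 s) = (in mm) 7.544e+07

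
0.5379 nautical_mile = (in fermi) 9.962e+17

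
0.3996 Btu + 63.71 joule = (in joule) 485.3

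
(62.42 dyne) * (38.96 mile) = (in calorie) 9.354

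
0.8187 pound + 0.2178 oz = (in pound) 0.8323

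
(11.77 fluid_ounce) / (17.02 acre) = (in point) 1.433e-05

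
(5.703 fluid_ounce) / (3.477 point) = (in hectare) 1.375e-05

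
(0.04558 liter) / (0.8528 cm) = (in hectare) 5.345e-07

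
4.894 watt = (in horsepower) 0.006563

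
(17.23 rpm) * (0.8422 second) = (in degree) 87.07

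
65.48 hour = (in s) 2.357e+05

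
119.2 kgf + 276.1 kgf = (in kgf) 395.3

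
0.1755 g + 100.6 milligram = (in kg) 0.0002761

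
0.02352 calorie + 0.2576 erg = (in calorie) 0.02352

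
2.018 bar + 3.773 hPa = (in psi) 29.32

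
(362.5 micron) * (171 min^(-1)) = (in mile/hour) 0.002311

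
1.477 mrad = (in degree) 0.08463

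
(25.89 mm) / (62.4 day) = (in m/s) 4.802e-09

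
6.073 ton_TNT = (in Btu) 2.408e+07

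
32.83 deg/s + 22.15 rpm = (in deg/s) 165.7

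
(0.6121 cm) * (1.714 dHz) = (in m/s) 0.001049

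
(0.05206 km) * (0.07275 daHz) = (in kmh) 136.3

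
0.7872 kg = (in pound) 1.735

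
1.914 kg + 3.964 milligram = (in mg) 1.914e+06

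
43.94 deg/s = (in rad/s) 0.7669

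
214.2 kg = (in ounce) 7556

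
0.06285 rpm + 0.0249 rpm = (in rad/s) 0.009189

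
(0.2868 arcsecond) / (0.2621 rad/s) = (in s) 5.305e-06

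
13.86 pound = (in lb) 13.86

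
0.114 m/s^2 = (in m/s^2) 0.114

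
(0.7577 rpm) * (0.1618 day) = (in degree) 6.355e+04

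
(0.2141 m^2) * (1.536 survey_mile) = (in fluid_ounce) 1.79e+07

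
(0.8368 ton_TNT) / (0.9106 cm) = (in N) 3.845e+11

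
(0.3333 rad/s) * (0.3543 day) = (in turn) 1624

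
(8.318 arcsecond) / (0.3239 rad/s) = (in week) 2.059e-10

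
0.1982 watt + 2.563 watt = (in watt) 2.761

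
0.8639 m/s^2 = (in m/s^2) 0.8639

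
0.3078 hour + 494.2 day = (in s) 4.27e+07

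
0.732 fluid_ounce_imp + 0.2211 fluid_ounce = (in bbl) 0.0001719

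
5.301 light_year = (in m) 5.015e+16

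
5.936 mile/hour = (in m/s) 2.654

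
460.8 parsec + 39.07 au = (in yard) 1.555e+19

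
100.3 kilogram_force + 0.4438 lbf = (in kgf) 100.5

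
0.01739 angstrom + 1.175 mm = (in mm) 1.175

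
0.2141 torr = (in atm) 0.0002817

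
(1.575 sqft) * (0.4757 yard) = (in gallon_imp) 14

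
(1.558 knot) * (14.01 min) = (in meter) 673.7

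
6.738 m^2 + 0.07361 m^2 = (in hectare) 0.0006812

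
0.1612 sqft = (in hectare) 1.498e-06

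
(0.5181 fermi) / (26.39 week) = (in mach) 9.533e-26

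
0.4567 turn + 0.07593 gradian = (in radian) 2.871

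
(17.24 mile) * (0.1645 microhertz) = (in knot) 0.008872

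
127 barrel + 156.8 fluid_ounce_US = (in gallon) 5335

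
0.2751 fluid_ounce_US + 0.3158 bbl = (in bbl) 0.3159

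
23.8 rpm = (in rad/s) 2.492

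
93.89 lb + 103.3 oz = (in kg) 45.52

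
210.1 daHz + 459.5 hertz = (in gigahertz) 2.56e-06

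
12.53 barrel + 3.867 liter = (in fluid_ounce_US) 6.749e+04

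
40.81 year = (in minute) 2.145e+07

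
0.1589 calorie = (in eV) 4.15e+18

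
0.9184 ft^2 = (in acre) 2.108e-05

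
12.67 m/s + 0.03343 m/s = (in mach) 0.03731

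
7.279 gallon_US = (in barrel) 0.1733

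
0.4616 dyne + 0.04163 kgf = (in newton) 0.4083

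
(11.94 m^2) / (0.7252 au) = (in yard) 1.204e-10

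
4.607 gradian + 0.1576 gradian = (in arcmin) 257.3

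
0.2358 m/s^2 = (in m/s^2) 0.2358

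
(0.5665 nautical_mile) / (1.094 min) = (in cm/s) 1598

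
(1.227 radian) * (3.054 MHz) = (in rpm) 3.578e+07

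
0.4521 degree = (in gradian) 0.5023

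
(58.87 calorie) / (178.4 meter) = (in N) 1.381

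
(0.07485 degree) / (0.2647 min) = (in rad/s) 8.226e-05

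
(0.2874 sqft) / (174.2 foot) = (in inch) 0.0198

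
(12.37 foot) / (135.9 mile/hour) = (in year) 1.968e-09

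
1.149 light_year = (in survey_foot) 3.566e+16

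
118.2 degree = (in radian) 2.063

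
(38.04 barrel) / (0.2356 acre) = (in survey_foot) 0.02081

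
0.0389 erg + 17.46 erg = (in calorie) 4.182e-07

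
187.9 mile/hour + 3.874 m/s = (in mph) 196.6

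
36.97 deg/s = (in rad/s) 0.6452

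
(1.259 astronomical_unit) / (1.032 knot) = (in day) 4.106e+06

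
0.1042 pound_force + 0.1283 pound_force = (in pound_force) 0.2325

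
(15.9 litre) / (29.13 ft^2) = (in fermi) 5.875e+12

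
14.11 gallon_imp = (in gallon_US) 16.95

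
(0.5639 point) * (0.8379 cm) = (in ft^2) 1.794e-05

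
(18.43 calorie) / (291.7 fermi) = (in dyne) 2.644e+19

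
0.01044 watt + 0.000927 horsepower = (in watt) 0.7017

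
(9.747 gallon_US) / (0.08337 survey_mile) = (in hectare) 2.75e-08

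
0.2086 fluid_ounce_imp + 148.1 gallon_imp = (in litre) 673.3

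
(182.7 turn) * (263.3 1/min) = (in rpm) 4.81e+04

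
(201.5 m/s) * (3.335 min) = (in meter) 4.032e+04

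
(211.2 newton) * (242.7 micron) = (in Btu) 4.858e-05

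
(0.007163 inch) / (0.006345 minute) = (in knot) 0.000929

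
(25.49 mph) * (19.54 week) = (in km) 1.347e+05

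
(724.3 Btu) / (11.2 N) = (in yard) 7.462e+04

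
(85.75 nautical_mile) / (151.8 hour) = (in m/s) 0.2906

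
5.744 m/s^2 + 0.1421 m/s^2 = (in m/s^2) 5.886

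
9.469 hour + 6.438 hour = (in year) 0.001816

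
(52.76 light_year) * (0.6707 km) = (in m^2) 3.348e+20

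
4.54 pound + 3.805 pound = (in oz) 133.5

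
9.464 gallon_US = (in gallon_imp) 7.88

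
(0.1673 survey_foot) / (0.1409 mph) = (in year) 2.567e-08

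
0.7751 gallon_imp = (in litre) 3.524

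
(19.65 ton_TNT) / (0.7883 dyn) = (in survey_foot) 3.422e+16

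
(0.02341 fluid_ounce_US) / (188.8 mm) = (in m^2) 3.667e-06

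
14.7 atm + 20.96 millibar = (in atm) 14.72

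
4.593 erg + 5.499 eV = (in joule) 4.593e-07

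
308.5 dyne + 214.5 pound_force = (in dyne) 9.541e+07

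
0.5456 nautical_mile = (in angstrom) 1.01e+13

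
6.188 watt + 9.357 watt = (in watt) 15.54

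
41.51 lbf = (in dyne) 1.846e+07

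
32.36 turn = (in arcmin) 6.99e+05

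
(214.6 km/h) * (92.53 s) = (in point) 1.564e+07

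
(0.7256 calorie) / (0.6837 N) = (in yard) 4.856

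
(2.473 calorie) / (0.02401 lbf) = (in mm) 9.688e+04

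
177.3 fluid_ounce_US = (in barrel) 0.03298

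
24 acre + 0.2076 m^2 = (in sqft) 1.045e+06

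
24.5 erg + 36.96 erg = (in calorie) 1.469e-06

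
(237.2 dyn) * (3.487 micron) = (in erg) 0.08271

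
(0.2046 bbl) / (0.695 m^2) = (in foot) 0.1536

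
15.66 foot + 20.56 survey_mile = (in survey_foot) 1.086e+05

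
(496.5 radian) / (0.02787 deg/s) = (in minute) 1.701e+04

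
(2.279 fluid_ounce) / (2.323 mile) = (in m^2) 1.803e-08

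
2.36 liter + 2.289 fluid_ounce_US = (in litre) 2.428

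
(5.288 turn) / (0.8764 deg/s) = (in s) 2172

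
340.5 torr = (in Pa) 4.54e+04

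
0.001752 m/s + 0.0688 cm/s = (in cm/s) 0.244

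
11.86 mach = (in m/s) 4038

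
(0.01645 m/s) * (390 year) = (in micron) 2.023e+14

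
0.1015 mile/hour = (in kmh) 0.1633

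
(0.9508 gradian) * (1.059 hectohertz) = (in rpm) 15.1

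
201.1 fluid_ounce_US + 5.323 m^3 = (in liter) 5329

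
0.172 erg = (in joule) 1.72e-08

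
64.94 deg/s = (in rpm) 10.82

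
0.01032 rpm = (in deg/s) 0.06192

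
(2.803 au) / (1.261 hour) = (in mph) 2.066e+08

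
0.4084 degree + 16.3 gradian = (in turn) 0.04188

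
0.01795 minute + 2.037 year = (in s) 6.424e+07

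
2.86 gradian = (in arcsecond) 9266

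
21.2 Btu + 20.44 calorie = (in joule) 2.245e+04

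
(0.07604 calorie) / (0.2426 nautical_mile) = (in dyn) 70.81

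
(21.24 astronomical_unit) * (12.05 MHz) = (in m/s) 3.829e+19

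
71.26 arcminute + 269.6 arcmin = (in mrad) 99.15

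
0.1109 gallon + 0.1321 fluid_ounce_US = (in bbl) 0.002665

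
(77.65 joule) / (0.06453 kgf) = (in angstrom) 1.227e+12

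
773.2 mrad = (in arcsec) 1.595e+05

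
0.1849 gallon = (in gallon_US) 0.1849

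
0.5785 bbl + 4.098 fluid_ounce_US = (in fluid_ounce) 3114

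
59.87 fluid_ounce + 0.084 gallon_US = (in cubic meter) 0.002089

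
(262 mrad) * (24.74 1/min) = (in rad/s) 0.108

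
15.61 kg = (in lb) 34.41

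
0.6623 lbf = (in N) 2.946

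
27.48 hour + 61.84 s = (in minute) 1650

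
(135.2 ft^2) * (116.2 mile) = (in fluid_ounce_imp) 8.267e+10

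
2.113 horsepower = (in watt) 1576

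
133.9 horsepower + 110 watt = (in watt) 9.996e+04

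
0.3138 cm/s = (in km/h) 0.0113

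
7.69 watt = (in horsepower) 0.01031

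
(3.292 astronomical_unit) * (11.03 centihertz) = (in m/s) 5.432e+10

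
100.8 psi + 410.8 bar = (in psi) 6059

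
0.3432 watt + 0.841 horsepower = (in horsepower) 0.8415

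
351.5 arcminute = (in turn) 0.01627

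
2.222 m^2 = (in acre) 0.0005491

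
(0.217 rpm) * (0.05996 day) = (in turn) 18.74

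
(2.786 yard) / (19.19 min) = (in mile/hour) 0.004949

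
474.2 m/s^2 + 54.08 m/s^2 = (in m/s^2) 528.3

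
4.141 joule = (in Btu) 0.003925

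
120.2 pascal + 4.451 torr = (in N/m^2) 713.6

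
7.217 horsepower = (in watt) 5382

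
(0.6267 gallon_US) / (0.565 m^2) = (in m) 0.004199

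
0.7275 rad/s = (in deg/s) 41.68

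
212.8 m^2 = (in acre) 0.05258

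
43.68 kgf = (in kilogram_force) 43.68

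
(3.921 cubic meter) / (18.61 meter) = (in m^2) 0.2107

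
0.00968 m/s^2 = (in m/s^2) 0.00968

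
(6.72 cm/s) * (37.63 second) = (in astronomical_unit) 1.69e-11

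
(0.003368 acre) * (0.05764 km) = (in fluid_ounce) 2.657e+07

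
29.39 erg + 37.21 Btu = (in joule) 3.926e+04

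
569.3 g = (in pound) 1.255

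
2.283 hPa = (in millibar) 2.283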